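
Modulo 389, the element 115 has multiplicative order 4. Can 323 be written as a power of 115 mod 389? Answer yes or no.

⟨115⟩ has order 4; its elements mod 389 are {1, 115, 274, 388}.
323 is not in this set.

no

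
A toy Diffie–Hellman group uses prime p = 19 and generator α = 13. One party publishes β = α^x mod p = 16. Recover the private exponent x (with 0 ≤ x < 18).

8

Successive powers of 13 modulo 19:
  13^0=1  13^1=13  13^2=17  13^3=12  13^4=4  13^5=14
  13^6=11  13^7=10  13^8=16
So 13^8 ≡ 16 (mod 19), giving x = 8.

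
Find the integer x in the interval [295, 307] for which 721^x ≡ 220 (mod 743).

Compute 721^295 mod 743 = 500, then multiply by 721 repeatedly:
  721^295=500  721^296=145  721^297=525  721^298=338  721^299=737
  721^300=132  721^301=68  721^302=733  721^303=220
Found 220 at exponent 303.

303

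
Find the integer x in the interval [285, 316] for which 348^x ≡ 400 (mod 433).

298

Compute 348^285 mod 433 = 253, then multiply by 348 repeatedly:
  348^285=253  348^286=145  348^287=232  348^288=198  348^289=57
  348^290=351  348^291=42  348^292=327  348^293=350  348^294=127
  348^295=30  348^296=48  348^297=250  348^298=400
Found 400 at exponent 298.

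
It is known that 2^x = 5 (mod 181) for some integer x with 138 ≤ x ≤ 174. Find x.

156

Compute 2^138 mod 181 = 152, then multiply by 2 repeatedly:
  2^138=152  2^139=123  2^140=65  2^141=130  2^142=79
  2^143=158  2^144=135  2^145=89  2^146=178  2^147=175
  2^148=169  2^149=157  2^150=133  2^151=85  2^152=170
  2^153=159  2^154=137  2^155=93  2^156=5
Found 5 at exponent 156.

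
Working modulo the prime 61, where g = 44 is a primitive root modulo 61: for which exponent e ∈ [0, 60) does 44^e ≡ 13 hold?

20

Baby-step giant-step with m = ceil(sqrt(60)) = 8.
Baby table (44^j mod 61 for j=0..7):
  0:1  1:44  2:45  3:28  4:12  5:40  6:52  7:31
Giant step factor: 44^(-8) ≡ 25 (mod 61).
Scan 13·25^i mod 61 for i = 0, 1, …:
  i=0: 13   i=1: 20   i=2: 12
Match at i=2, j=4: e = 2·8 + 4 = 20.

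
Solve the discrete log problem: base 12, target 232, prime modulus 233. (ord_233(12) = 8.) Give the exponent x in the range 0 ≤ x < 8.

Successive powers of 12 modulo 233:
  12^0=1  12^1=12  12^2=144  12^3=97  12^4=232
So 12^4 ≡ 232 (mod 233), giving x = 4.

4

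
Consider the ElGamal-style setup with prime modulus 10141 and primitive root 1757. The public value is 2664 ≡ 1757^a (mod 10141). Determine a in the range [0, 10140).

5517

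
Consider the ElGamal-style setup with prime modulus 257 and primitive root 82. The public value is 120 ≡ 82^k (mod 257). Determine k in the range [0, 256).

152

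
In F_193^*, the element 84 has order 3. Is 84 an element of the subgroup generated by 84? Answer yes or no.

yes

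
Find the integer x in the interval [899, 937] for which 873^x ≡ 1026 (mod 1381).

920

Compute 873^899 mod 1381 = 1046, then multiply by 873 repeatedly:
  873^899=1046  873^900=317  873^901=541  873^902=1372  873^903=429
  873^904=266  873^905=210  873^906=1038  873^907=238  873^908=624
  873^909=638  873^910=431  873^911=631  873^912=1225  873^913=531
  873^914=928  873^915=878  873^916=39  873^917=903  873^918=1149
  873^919=471  873^920=1026
Found 1026 at exponent 920.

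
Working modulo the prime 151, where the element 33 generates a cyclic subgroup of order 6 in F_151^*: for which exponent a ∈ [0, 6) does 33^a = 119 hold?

5

Successive powers of 33 modulo 151:
  33^0=1  33^1=33  33^2=32  33^3=150  33^4=118  33^5=119
So 33^5 ≡ 119 (mod 151), giving a = 5.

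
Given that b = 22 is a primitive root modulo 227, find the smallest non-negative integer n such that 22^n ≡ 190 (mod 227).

Baby-step giant-step with m = ceil(sqrt(226)) = 16.
Baby table (22^j mod 227 for j=0..15):
  0:1  1:22  2:30  3:206  4:219  5:51  6:214  7:168
  8:64  9:46  10:104  11:18  12:169  13:86  14:76  15:83
Giant step factor: 22^(-16) ≡ 159 (mod 227).
Scan 190·159^i mod 227 for i = 0, 1, …:
  i=0: 190   i=1: 19   i=2: 70   i=3: 7
  i=4: 205   i=5: 134   i=6: 195   i=7: 133
  i=8: 36   i=9: 49   i=10: 73   i=11: 30
Match at i=11, j=2: n = 11·16 + 2 = 178.

178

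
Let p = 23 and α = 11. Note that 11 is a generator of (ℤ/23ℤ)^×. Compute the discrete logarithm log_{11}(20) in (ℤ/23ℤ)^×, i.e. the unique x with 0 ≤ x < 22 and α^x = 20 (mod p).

3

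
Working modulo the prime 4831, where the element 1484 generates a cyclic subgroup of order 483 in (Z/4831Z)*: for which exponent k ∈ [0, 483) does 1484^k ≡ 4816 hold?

Baby-step giant-step with m = ceil(sqrt(483)) = 22.
Baby table (1484^j mod 4831 for j=0..21):
  0:1  1:1484  2:4151  3:559  4:3455  5:1529  6:3297  7:3776
  8:4455  9:2412  10:4468  11:2380  12:459  13:4816  14:1895  15:538
  16:1277  17:1316  18:1220  19:3686  20:1332  21:809
Giant step factor: 1484^(-22) ≡ 4739 (mod 4831).
Scan 4816·4739^i mod 4831 for i = 0, 1, …:
  i=0: 4816
Match at i=0, j=13: k = 0·22 + 13 = 13.

13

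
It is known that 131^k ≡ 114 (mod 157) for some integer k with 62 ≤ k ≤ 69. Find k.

67

Compute 131^62 mod 157 = 42, then multiply by 131 repeatedly:
  131^62=42  131^63=7  131^64=132  131^65=22  131^66=56
  131^67=114
Found 114 at exponent 67.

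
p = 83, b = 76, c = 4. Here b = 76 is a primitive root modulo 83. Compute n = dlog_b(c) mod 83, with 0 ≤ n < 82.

72

Baby-step giant-step with m = ceil(sqrt(82)) = 10.
Baby table (76^j mod 83 for j=0..9):
  0:1  1:76  2:49  3:72  4:77  5:42  6:38  7:66
  8:36  9:80
Giant step factor: 76^(-10) ≡ 4 (mod 83).
Scan 4·4^i mod 83 for i = 0, 1, …:
  i=0: 4   i=1: 16   i=2: 64   i=3: 7
  i=4: 28   i=5: 29   i=6: 33   i=7: 49
Match at i=7, j=2: n = 7·10 + 2 = 72.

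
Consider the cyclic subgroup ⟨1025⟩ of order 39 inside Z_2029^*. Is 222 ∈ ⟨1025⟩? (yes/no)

yes

222 ∈ ⟨1025⟩ iff 222^39 ≡ 1 (mod 2029), since |⟨1025⟩| = 39.
222^39 mod 2029 = 1.
Since 1 = 1, 222 lies in the subgroup.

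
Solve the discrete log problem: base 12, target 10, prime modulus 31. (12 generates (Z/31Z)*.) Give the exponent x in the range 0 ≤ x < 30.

26

Successive powers of 12 modulo 31:
  12^0=1  12^1=12  12^2=20  12^3=23  12^4=28  12^5=26
  12^6=2  12^7=24  12^8=9  12^9=15  12^10=25  12^11=21
  12^12=4  12^13=17  12^14=18  12^15=30  12^16=19  12^17=11
  12^18=8  12^19=3  12^20=5  12^21=29  12^22=7  12^23=22
  12^24=16  12^25=6  12^26=10
So 12^26 ≡ 10 (mod 31), giving x = 26.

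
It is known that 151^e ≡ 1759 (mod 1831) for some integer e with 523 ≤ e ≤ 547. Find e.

541

Compute 151^523 mod 1831 = 613, then multiply by 151 repeatedly:
  151^523=613  151^524=1013  151^525=990  151^526=1179  151^527=422
  151^528=1468  151^529=117  151^530=1188  151^531=1781  151^532=1605
  151^533=663  151^534=1239  151^535=327  151^536=1771  151^537=95
  151^538=1528  151^539=22  151^540=1491  151^541=1759
Found 1759 at exponent 541.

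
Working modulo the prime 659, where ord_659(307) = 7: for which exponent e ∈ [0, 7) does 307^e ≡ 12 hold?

Successive powers of 307 modulo 659:
  307^0=1  307^1=307  307^2=12
So 307^2 ≡ 12 (mod 659), giving e = 2.

2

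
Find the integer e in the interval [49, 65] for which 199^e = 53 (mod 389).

Compute 199^49 mod 389 = 215, then multiply by 199 repeatedly:
  199^49=215  199^50=384  199^51=172  199^52=385  199^53=371
  199^54=308  199^55=219  199^56=13  199^57=253  199^58=166
  199^59=358  199^60=55  199^61=53
Found 53 at exponent 61.

61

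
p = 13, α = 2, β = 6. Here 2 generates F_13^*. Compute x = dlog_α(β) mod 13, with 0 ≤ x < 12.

5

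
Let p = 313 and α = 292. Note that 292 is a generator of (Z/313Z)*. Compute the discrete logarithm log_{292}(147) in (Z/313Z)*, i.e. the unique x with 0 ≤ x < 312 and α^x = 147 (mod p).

298

Baby-step giant-step with m = ceil(sqrt(312)) = 18.
Baby table (292^j mod 313 for j=0..17):
  0:1  1:292  2:128  3:129  4:108  5:236  6:52  7:160
  8:83  9:135  10:295  11:65  12:200  13:182  14:247  15:134
  16:3  17:250
Giant step factor: 292^(-18) ≡ 97 (mod 313).
Scan 147·97^i mod 313 for i = 0, 1, …:
  i=0: 147   i=1: 174   i=2: 289   i=3: 176
  i=4: 170   i=5: 214   i=6: 100   i=7: 310
  i=8: 22   i=9: 256     …   i=15: 287
  i=16: 295
Match at i=16, j=10: x = 16·18 + 10 = 298.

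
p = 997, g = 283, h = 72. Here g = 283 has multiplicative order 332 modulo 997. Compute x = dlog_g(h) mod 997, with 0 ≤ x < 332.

Baby-step giant-step with m = ceil(sqrt(332)) = 19.
Baby table (283^j mod 997 for j=0..18):
  0:1  1:283  2:329  3:386  4:565  5:375  6:443  7:744
  8:185  9:511  10:48  11:623  12:837  13:582  14:201  15:54
  16:327  17:817  18:904
Giant step factor: 283^(-19) ≡ 776 (mod 997).
Scan 72·776^i mod 997 for i = 0, 1, …:
  i=0: 72   i=1: 40   i=2: 133   i=3: 517
  i=4: 398   i=5: 775   i=6: 209   i=7: 670
  i=8: 483   i=9: 933     …   i=15: 922
  i=16: 623
Match at i=16, j=11: x = 16·19 + 11 = 315.

315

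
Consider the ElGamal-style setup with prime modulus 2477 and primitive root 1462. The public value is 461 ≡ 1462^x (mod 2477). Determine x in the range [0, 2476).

1104

Baby-step giant-step with m = ceil(sqrt(2476)) = 50.
Baby table (1462^j mod 2477 for j=0..49):
  0:1  1:1462  2:2270  3:2037  4:740  5:1908  6:394  7:1364
  8:183  9:30  10:1751  11:1221  12:1662  13:2384  14:269  15:1912
  16:1288  17:536  18:900  19:513  20:1952  21:320  22:2164  23:639
  24:389  25:1485  26:1218  27:2230  28:528  29:1589  30:2169  31:518
  32:1831  33:1762  34:2441  35:1862  36:21  37:978  38:607  39:668
  40:678  41:436  42:843  43:1397  44:1366  45:630  46:2093  47:871
  48:224  49:524
Giant step factor: 1462^(-50) ≡ 1308 (mod 2477).
Scan 461·1308^i mod 2477 for i = 0, 1, …:
  i=0: 461   i=1: 1077   i=2: 1780   i=3: 2337
  i=4: 178   i=5: 2463   i=6: 1504   i=7: 494
  i=8: 2132   i=9: 2031     …   i=21: 1561
  i=22: 740
Match at i=22, j=4: x = 22·50 + 4 = 1104.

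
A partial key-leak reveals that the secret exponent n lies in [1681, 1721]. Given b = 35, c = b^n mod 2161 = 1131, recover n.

1713

Compute 35^1681 mod 2161 = 1453, then multiply by 35 repeatedly:
  35^1681=1453  35^1682=1152  35^1683=1422  35^1684=67  35^1685=184
  35^1686=2118  35^1687=656  35^1688=1350  35^1689=1869  35^1690=585
  35^1691=1026  35^1692=1334  35^1693=1309  35^1694=434  35^1695=63
  35^1696=44  35^1697=1540  35^1698=2036  35^1699=2108  35^1700=306
  35^1701=2066  35^1702=997  35^1703=319  35^1704=360  35^1705=1795
  35^1706=156  35^1707=1138  35^1708=932  35^1709=205  35^1710=692
  35^1711=449  35^1712=588  35^1713=1131
Found 1131 at exponent 1713.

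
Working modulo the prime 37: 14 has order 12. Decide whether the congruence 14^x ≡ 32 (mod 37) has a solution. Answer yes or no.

no

32 ∈ ⟨14⟩ iff 32^12 ≡ 1 (mod 37), since |⟨14⟩| = 12.
32^12 mod 37 = 10.
Since 10 ≠ 1, 32 does not lie in the subgroup.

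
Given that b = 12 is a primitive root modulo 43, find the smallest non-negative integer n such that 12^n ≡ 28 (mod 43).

23

Baby-step giant-step with m = ceil(sqrt(42)) = 7.
Baby table (12^j mod 43 for j=0..6):
  0:1  1:12  2:15  3:8  4:10  5:34  6:21
Giant step factor: 12^(-7) ≡ 7 (mod 43).
Scan 28·7^i mod 43 for i = 0, 1, …:
  i=0: 28   i=1: 24   i=2: 39   i=3: 15
Match at i=3, j=2: n = 3·7 + 2 = 23.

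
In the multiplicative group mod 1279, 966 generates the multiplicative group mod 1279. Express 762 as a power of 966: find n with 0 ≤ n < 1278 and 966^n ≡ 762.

362

Baby-step giant-step with m = ceil(sqrt(1278)) = 36.
Baby table (966^j mod 1279 for j=0..35):
  0:1  1:966  2:765  3:1007  4:722  5:397  6:1081  7:582
  8:731  9:138  10:292  11:692  12:834  13:1153  14:1068  15:814
  16:1018  17:1116  18:1138  19:647  20:850  21:1261  22:518  23:299
  24:1059  25:1073  26:528  27:1006  28:1035  29:911  30:74  31:1139
  32:334  33:336  34:989  35:1240
Giant step factor: 966^(-36) ≡ 781 (mod 1279).
Scan 762·781^i mod 1279 for i = 0, 1, …:
  i=0: 762   i=1: 387   i=2: 403   i=3: 109
  i=4: 715   i=5: 771   i=6: 1021   i=7: 584
  i=8: 780   i=9: 376   i=10: 765
Match at i=10, j=2: n = 10·36 + 2 = 362.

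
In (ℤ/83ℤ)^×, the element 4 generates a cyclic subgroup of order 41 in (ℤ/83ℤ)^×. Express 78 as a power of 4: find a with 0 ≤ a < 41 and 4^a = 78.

Baby-step giant-step with m = ceil(sqrt(41)) = 7.
Baby table (4^j mod 83 for j=0..6):
  0:1  1:4  2:16  3:64  4:7  5:28  6:29
Giant step factor: 4^(-7) ≡ 78 (mod 83).
Scan 78·78^i mod 83 for i = 0, 1, …:
  i=0: 78   i=1: 25   i=2: 41   i=3: 44
  i=4: 29
Match at i=4, j=6: a = 4·7 + 6 = 34.

34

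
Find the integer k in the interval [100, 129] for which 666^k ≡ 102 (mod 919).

Compute 666^100 mod 919 = 671, then multiply by 666 repeatedly:
  666^100=671  666^101=252  666^102=574  666^103=899  666^104=465
  666^105=906  666^106=532  666^107=497  666^108=162  666^109=369
  666^110=381  666^111=102
Found 102 at exponent 111.

111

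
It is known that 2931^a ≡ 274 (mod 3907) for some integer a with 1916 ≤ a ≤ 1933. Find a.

Compute 2931^1916 mod 3907 = 2329, then multiply by 2931 repeatedly:
  2931^1916=2329  2931^1917=770  2931^1918=2531  2931^1919=2875  2931^1920=3133
  2931^1921=1373  2931^1922=53  2931^1923=2970  2931^1924=274
Found 274 at exponent 1924.

1924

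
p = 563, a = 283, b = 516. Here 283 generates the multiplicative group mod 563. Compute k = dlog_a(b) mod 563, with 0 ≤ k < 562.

229

Baby-step giant-step with m = ceil(sqrt(562)) = 24.
Baby table (283^j mod 563 for j=0..23):
  0:1  1:283  2:143  3:496  4:181  5:553  6:548  7:259
  8:107  9:442  10:100  11:150  12:225  13:56  14:84  15:126
  16:189  17:2  18:3  19:286  20:429  21:362  22:543  23:533
Giant step factor: 283^(-24) ≡ 25 (mod 563).
Scan 516·25^i mod 563 for i = 0, 1, …:
  i=0: 516   i=1: 514   i=2: 464   i=3: 340
  i=4: 55   i=5: 249   i=6: 32   i=7: 237
  i=8: 295   i=9: 56
Match at i=9, j=13: k = 9·24 + 13 = 229.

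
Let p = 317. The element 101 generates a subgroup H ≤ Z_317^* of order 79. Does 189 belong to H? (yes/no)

no

189 ∈ ⟨101⟩ iff 189^79 ≡ 1 (mod 317), since |⟨101⟩| = 79.
189^79 mod 317 = 203.
Since 203 ≠ 1, 189 does not lie in the subgroup.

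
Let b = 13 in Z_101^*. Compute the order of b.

The order of 13 must divide p − 1 = 100 = 2^2 · 5^2.
Divisors: 1, 2, 4, 5, 10, 20, 25, 50, 100.
Check each in increasing order: 13^1 ≡ 13;  13^2 ≡ 68;  13^4 ≡ 79;  13^5 ≡ 17;  13^10 ≡ 87;  13^20 ≡ 95;  13^25 ≡ 100;  13^50 ≡ 1.
Smallest exponent giving 1 is 50.

50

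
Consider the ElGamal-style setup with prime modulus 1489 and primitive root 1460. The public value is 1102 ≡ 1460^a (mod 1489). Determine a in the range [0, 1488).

1205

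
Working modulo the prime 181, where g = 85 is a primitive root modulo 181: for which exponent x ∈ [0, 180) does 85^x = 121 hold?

64

Baby-step giant-step with m = ceil(sqrt(180)) = 14.
Baby table (85^j mod 181 for j=0..13):
  0:1  1:85  2:166  3:173  4:44  5:120  6:64  7:10
  8:126  9:31  10:101  11:78  12:114  13:97
Giant step factor: 85^(-14) ≡ 143 (mod 181).
Scan 121·143^i mod 181 for i = 0, 1, …:
  i=0: 121   i=1: 108   i=2: 59   i=3: 111
  i=4: 126
Match at i=4, j=8: x = 4·14 + 8 = 64.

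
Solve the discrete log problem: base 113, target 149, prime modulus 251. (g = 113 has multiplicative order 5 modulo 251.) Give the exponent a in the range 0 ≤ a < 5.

3

Successive powers of 113 modulo 251:
  113^0=1  113^1=113  113^2=219  113^3=149
So 113^3 ≡ 149 (mod 251), giving a = 3.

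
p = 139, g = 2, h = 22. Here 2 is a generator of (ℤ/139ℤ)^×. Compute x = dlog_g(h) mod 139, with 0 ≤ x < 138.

Baby-step giant-step with m = ceil(sqrt(138)) = 12.
Baby table (2^j mod 139 for j=0..11):
  0:1  1:2  2:4  3:8  4:16  5:32  6:64  7:128
  8:117  9:95  10:51  11:102
Giant step factor: 2^(-12) ≡ 77 (mod 139).
Scan 22·77^i mod 139 for i = 0, 1, …:
  i=0: 22   i=1: 26   i=2: 56   i=3: 3
  i=4: 92   i=5: 134   i=6: 32
Match at i=6, j=5: x = 6·12 + 5 = 77.

77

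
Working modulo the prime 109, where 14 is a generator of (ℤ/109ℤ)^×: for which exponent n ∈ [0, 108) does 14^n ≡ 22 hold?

56

Baby-step giant-step with m = ceil(sqrt(108)) = 11.
Baby table (14^j mod 109 for j=0..10):
  0:1  1:14  2:87  3:19  4:48  5:18  6:34  7:40
  8:15  9:101  10:106
Giant step factor: 14^(-11) ≡ 96 (mod 109).
Scan 22·96^i mod 109 for i = 0, 1, …:
  i=0: 22   i=1: 41   i=2: 12   i=3: 62
  i=4: 66   i=5: 14
Match at i=5, j=1: n = 5·11 + 1 = 56.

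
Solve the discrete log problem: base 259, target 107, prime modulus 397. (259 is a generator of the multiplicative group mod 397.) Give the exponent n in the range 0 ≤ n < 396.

306

Baby-step giant-step with m = ceil(sqrt(396)) = 20.
Baby table (259^j mod 397 for j=0..19):
  0:1  1:259  2:385  3:68  4:144  5:375  6:257  7:264
  8:92  9:8  10:87  11:301  12:147  13:358  14:221  15:71
  16:127  17:339  18:64  19:299
Giant step factor: 259^(-20) ≡ 168 (mod 397).
Scan 107·168^i mod 397 for i = 0, 1, …:
  i=0: 107   i=1: 111   i=2: 386   i=3: 137
  i=4: 387   i=5: 305   i=6: 27   i=7: 169
  i=8: 205   i=9: 298     …   i=14: 330
  i=15: 257
Match at i=15, j=6: n = 15·20 + 6 = 306.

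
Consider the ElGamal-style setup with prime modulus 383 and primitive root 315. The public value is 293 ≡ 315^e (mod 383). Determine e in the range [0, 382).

Baby-step giant-step with m = ceil(sqrt(382)) = 20.
Baby table (315^j mod 383 for j=0..19):
  0:1  1:315  2:28  3:11  4:18  5:308  6:121  7:198
  8:324  9:182  10:263  11:117  12:87  13:212  14:138  15:191
  16:34  17:369  18:186  19:374
Giant step factor: 315^(-20) ≡ 286 (mod 383).
Scan 293·286^i mod 383 for i = 0, 1, …:
  i=0: 293   i=1: 304   i=2: 3   i=3: 92
  i=4: 268   i=5: 48   i=6: 323   i=7: 75
  i=8: 2   i=9: 189     …   i=15: 126
  i=16: 34
Match at i=16, j=16: e = 16·20 + 16 = 336.

336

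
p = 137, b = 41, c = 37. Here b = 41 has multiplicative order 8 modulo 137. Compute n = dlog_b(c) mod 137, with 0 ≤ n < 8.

Successive powers of 41 modulo 137:
  41^0=1  41^1=41  41^2=37
So 41^2 ≡ 37 (mod 137), giving n = 2.

2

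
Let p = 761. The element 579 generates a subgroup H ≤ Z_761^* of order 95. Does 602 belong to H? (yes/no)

yes

602 ∈ ⟨579⟩ iff 602^95 ≡ 1 (mod 761), since |⟨579⟩| = 95.
602^95 mod 761 = 1.
Since 1 = 1, 602 lies in the subgroup.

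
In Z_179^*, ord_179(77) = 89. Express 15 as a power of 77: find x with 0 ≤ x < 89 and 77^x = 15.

Baby-step giant-step with m = ceil(sqrt(89)) = 10.
Baby table (77^j mod 179 for j=0..9):
  0:1  1:77  2:22  3:83  4:126  5:36  6:87  7:76
  8:124  9:61
Giant step factor: 77^(-10) ≡ 25 (mod 179).
Scan 15·25^i mod 179 for i = 0, 1, …:
  i=0: 15   i=1: 17   i=2: 67   i=3: 64
  i=4: 168   i=5: 83
Match at i=5, j=3: x = 5·10 + 3 = 53.

53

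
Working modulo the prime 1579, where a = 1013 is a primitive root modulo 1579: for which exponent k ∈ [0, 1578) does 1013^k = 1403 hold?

Baby-step giant-step with m = ceil(sqrt(1578)) = 40.
Baby table (1013^j mod 1579 for j=0..39):
  0:1  1:1013  2:1398  3:1390  4:1181  5:1050  6:983  7:1009
  8:504  9:535  10:358  11:1063  12:1520  13:235  14:1205  15:98
  16:1376  17:1210  18:426  19:471  20:265  21:15  22:984  23:443
  24:323  25:346  26:1539  27:534  28:924  29:1244  30:130  31:633
  32:155  33:694  34:367  35:706  36:1470  37:113  38:781  39:74
Giant step factor: 1013^(-40) ≡ 1501 (mod 1579).
Scan 1403·1501^i mod 1579 for i = 0, 1, …:
  i=0: 1403   i=1: 1096   i=2: 1357   i=3: 1526
  i=4: 976   i=5: 1243   i=6: 944   i=7: 581
  i=8: 473   i=9: 1002   i=10: 794   i=11: 1228
  i=12: 535
Match at i=12, j=9: k = 12·40 + 9 = 489.

489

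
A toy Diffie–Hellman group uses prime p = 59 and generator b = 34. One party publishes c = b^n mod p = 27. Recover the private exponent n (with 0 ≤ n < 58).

56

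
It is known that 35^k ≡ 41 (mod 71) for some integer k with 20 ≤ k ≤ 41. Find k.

Compute 35^20 mod 71 = 37, then multiply by 35 repeatedly:
  35^20=37  35^21=17  35^22=27  35^23=22  35^24=60
  35^25=41
Found 41 at exponent 25.

25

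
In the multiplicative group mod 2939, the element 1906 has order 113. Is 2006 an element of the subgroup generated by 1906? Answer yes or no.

2006 ∈ ⟨1906⟩ iff 2006^113 ≡ 1 (mod 2939), since |⟨1906⟩| = 113.
2006^113 mod 2939 = 1.
Since 1 = 1, 2006 lies in the subgroup.

yes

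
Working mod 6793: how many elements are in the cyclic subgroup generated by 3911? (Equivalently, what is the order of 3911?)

2264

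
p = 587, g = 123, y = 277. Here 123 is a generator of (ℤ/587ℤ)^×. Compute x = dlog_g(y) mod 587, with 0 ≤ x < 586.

Baby-step giant-step with m = ceil(sqrt(586)) = 25.
Baby table (123^j mod 587 for j=0..24):
  0:1  1:123  2:454  3:77  4:79  5:325  6:59  7:213
  8:371  9:434  10:552  11:391  12:546  13:240  14:170  15:365
  16:283  17:176  18:516  19:72  20:51  21:403  22:261  23:405
  24:507
Giant step factor: 123^(-25) ≡ 549 (mod 587).
Scan 277·549^i mod 587 for i = 0, 1, …:
  i=0: 277   i=1: 40   i=2: 241   i=3: 234
  i=4: 500   i=5: 371
Match at i=5, j=8: x = 5·25 + 8 = 133.

133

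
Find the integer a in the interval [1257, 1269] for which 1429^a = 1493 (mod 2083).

1263

Compute 1429^1257 mod 2083 = 964, then multiply by 1429 repeatedly:
  1429^1257=964  1429^1258=693  1429^1259=872  1429^1260=454  1429^1261=953
  1429^1262=1638  1429^1263=1493
Found 1493 at exponent 1263.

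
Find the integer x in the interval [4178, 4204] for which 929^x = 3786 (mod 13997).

Compute 929^4178 mod 13997 = 5181, then multiply by 929 repeatedly:
  929^4178=5181  929^4179=12178  929^4180=3786
Found 3786 at exponent 4180.

4180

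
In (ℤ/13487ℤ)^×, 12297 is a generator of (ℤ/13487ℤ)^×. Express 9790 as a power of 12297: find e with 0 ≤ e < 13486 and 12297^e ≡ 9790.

1561

Baby-step giant-step with m = ceil(sqrt(13486)) = 117.
Baby table (12297^j mod 13487 for j=0..116):
  0:1  1:12297  2:13452  3:1189  4:1225  5:12333  6:11073  7:13416
  8:3568  9:2485  10:9990  11:7434  12:1012  13:9550  14:5041  15:2925
  16:12383  17:5521  18:11666  19:9070  20:9787  21:6238  22:8117  23:10949
  24:12619  25:7908  26:3406  27:6447  28:2173  29:3634  30:4867  31:7680
  32:4986  33:940  34:821  35:7561  36:11726  37:5105  38:7687  39:10143
  40:695  41:9144  42:2649  43:3648  44:1694  45:7190  46:8145  47:4603
  48:11639  49:739  50:10732  51:1109  52:2016  53:1646  54:10362  55:9825
  56:1479  57:6787  58:2183  59:5221  60:4517  61:6083  62:3749  63:2887
  64:3655  65:6851  66:6945  67:2981  68:13178  69:3561  70:10815  71:10235
  72:12598  73:5924  74:4141  75:8452  76:3422  77:894  78:1613  79:9171
  80:10980  81:2703  82:6823  83:13291  84:3961  85:6860  86:9722  87:2666
  88:10392  89:1099  90:429  91:1996  92:11959  93:11062  94:13019  95:3953
  96:2893  97:10002  98:6641  99:592  100:10331  101:6254  102:2564  103:10389
  104:4669  105:534  106:11916  107:8284  108:1037  109:6774  110:4166  111:5676
  112:2547  113:3645  114:5264  115:7295  116:4578
Giant step factor: 12297^(-117) ≡ 13269 (mod 13487).
Scan 9790·13269^i mod 13487 for i = 0, 1, …:
  i=0: 9790   i=1: 10213   i=2: 12408   i=3: 5943
  i=4: 12665   i=5: 3865   i=6: 7111   i=7: 807
  i=8: 12892   i=9: 8327   i=10: 5459   i=11: 10281
  i=12: 11071   i=13: 695
Match at i=13, j=40: e = 13·117 + 40 = 1561.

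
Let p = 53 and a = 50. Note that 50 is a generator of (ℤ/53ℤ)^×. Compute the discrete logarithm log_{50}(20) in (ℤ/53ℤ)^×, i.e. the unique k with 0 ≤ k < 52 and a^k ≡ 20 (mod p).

Baby-step giant-step with m = ceil(sqrt(52)) = 8.
Baby table (50^j mod 53 for j=0..7):
  0:1  1:50  2:9  3:26  4:28  5:22  6:40  7:39
Giant step factor: 50^(-8) ≡ 24 (mod 53).
Scan 20·24^i mod 53 for i = 0, 1, …:
  i=0: 20   i=1: 3   i=2: 19   i=3: 32
  i=4: 26
Match at i=4, j=3: k = 4·8 + 3 = 35.

35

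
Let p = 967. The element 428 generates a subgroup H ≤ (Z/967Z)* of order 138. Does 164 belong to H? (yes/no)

no

164 ∈ ⟨428⟩ iff 164^138 ≡ 1 (mod 967), since |⟨428⟩| = 138.
164^138 mod 967 = 97.
Since 97 ≠ 1, 164 does not lie in the subgroup.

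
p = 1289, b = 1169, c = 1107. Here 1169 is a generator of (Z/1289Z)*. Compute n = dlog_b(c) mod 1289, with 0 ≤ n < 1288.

617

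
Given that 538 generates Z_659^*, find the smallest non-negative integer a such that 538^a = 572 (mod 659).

124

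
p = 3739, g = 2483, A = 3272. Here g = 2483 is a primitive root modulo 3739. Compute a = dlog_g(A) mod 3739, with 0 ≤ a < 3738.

1152

Baby-step giant-step with m = ceil(sqrt(3738)) = 62.
Baby table (2483^j mod 3739 for j=0..61):
  0:1  1:2483  2:3417  3:620  4:2731  5:2266  6:3022  7:3192
  8:2795  9:401  10:1109  11:1743  12:1846  13:3343  14:89  15:386
  16:1254  17:2834  18:24  19:3507  20:3489  21:3663  22:1981  23:2038
  24:1487  25:1828  26:3517  27:2146  28:443  29:703  30:3175  31:1713
  32:2136  33:1786  34:184  35:714  36:576  37:1910  38:1478  39:1915
  40:2676  41:305  42:2037  43:2743  44:2150  45:2897  46:3154  47:1916
  48:1420  49:3722  50:2657  51:1735  52:677  53:2180  54:2607  55:972
  56:1821  57:1092  58:661  59:3581  60:281  61:2269
Giant step factor: 2483^(-62) ≡ 416 (mod 3739).
Scan 3272·416^i mod 3739 for i = 0, 1, …:
  i=0: 3272   i=1: 156   i=2: 1333   i=3: 1156
  i=4: 2304   i=5: 1280   i=6: 1542   i=7: 2103
  i=8: 3661   i=9: 1203     …   i=17: 289
  i=18: 576
Match at i=18, j=36: a = 18·62 + 36 = 1152.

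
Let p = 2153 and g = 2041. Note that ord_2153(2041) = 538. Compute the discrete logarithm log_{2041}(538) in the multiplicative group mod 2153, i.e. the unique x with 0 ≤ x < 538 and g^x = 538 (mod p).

Baby-step giant-step with m = ceil(sqrt(538)) = 24.
Baby table (2041^j mod 2153 for j=0..23):
  0:1  1:2041  2:1779  3:981  4:2084  5:1269  6:2123  7:1207
  8:455  9:712  10:2070  11:684  12:900  13:391  14:1421  15:170
  16:337  17:1010  18:989  19:1188  20:430  21:1359  22:655  23:1995
Giant step factor: 2041^(-24) ≡ 1893 (mod 2153).
Scan 538·1893^i mod 2153 for i = 0, 1, …:
  i=0: 538   i=1: 65   i=2: 324   i=3: 1880
  i=4: 2084
Match at i=4, j=4: x = 4·24 + 4 = 100.

100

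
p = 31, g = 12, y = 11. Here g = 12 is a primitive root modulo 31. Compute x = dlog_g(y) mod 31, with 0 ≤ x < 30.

17

Successive powers of 12 modulo 31:
  12^0=1  12^1=12  12^2=20  12^3=23  12^4=28  12^5=26
  12^6=2  12^7=24  12^8=9  12^9=15  12^10=25  12^11=21
  12^12=4  12^13=17  12^14=18  12^15=30  12^16=19  12^17=11
So 12^17 ≡ 11 (mod 31), giving x = 17.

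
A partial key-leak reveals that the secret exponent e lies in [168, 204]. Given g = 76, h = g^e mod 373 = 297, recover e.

187

Compute 76^168 mod 373 = 30, then multiply by 76 repeatedly:
  76^168=30  76^169=42  76^170=208  76^171=142  76^172=348
  76^173=338  76^174=324  76^175=6  76^176=83  76^177=340
  76^178=103  76^179=368  76^180=366  76^181=214  76^182=225
  76^183=315  76^184=68  76^185=319  76^186=372  76^187=297
Found 297 at exponent 187.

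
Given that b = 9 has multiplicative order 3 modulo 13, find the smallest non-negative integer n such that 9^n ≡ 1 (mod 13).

0

Successive powers of 9 modulo 13:
  9^0=1
So 9^0 ≡ 1 (mod 13), giving n = 0.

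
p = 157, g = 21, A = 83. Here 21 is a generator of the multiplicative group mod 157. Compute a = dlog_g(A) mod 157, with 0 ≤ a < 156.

Baby-step giant-step with m = ceil(sqrt(156)) = 13.
Baby table (21^j mod 157 for j=0..12):
  0:1  1:21  2:127  3:155  4:115  5:60  6:4  7:84
  8:37  9:149  10:146  11:83  12:16
Giant step factor: 21^(-13) ≡ 50 (mod 157).
Scan 83·50^i mod 157 for i = 0, 1, …:
  i=0: 83
Match at i=0, j=11: a = 0·13 + 11 = 11.

11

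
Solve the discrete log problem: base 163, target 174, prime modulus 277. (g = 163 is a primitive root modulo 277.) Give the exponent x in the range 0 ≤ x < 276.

197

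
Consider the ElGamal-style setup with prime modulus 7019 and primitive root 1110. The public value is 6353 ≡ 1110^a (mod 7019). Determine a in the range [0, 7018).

3410

Baby-step giant-step with m = ceil(sqrt(7018)) = 84.
Baby table (1110^j mod 7019 for j=0..83):
  0:1  1:1110  2:3775  3:6926  4:2055  5:6894  6:1630  7:5417
  8:4606  9:2828  10:1587  11:6820  12:3718  13:6827  14:4469  15:5176
  16:3818  17:5523  18:2943  19:2895  20:5767  21:42  22:4506  23:4132
  24:3113  25:2082  26:1769  27:5289  28:2906  29:3939  30:6472  31:3483
  32:5680  33:1738  34:5974  35:5204  36:6822  37:5938  38:339  39:4283
  40:2267  41:3568  42:1764  43:6758  44:5088  45:4404  46:3216  47:4108
  48:4549  49:2729  50:4001  51:5102  52:5906  53:6933  54:2806  55:5243
  56:979  57:5764  58:3731  59:200  60:4411  61:3967  62:2457  63:3898
  64:3076  65:3126  66:2474  67:1711  68:4080  69:1545  70:2314  71:6605
  72:3714  73:2387  74:3407  75:5548  76:2617  77:6023  78:3442  79:2284
  80:1381  81:2768  82:5177  83:4928
Giant step factor: 1110^(-84) ≡ 887 (mod 7019).
Scan 6353·887^i mod 7019 for i = 0, 1, …:
  i=0: 6353   i=1: 5873   i=2: 1253   i=3: 2409
  i=4: 3007   i=5: 7008   i=6: 4281   i=7: 6987
  i=8: 6711   i=9: 545     …   i=39: 598
  i=40: 4001
Match at i=40, j=50: a = 40·84 + 50 = 3410.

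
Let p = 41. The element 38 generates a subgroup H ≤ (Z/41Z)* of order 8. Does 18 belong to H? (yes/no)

18 ∈ ⟨38⟩ iff 18^8 ≡ 1 (mod 41), since |⟨38⟩| = 8.
18^8 mod 41 = 10.
Since 10 ≠ 1, 18 does not lie in the subgroup.

no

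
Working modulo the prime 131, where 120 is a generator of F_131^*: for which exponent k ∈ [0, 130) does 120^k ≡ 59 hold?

Baby-step giant-step with m = ceil(sqrt(130)) = 12.
Baby table (120^j mod 131 for j=0..11):
  0:1  1:120  2:121  3:110  4:100  5:79  6:48  7:127
  8:44  9:40  10:84  11:124
Giant step factor: 120^(-12) ≡ 114 (mod 131).
Scan 59·114^i mod 131 for i = 0, 1, …:
  i=0: 59   i=1: 45   i=2: 21   i=3: 36
  i=4: 43   i=5: 55   i=6: 113   i=7: 44
Match at i=7, j=8: k = 7·12 + 8 = 92.

92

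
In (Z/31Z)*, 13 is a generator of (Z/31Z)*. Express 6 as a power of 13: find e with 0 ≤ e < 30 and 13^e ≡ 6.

5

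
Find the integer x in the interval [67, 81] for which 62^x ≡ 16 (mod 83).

80

Compute 62^67 mod 83 = 43, then multiply by 62 repeatedly:
  62^67=43  62^68=10  62^69=39  62^70=11  62^71=18
  62^72=37  62^73=53  62^74=49  62^75=50  62^76=29
  62^77=55  62^78=7  62^79=19  62^80=16
Found 16 at exponent 80.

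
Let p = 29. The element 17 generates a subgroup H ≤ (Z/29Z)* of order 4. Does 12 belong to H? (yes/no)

yes

12 ∈ ⟨17⟩ iff 12^4 ≡ 1 (mod 29), since |⟨17⟩| = 4.
12^4 mod 29 = 1.
Since 1 = 1, 12 lies in the subgroup.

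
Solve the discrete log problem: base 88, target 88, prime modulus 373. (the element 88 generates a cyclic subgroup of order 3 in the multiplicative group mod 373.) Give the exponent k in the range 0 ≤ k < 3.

Successive powers of 88 modulo 373:
  88^0=1  88^1=88
So 88^1 ≡ 88 (mod 373), giving k = 1.

1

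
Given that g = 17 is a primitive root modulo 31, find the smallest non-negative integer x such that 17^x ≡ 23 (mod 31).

21

Successive powers of 17 modulo 31:
  17^0=1  17^1=17  17^2=10  17^3=15  17^4=7  17^5=26
  17^6=8  17^7=12  17^8=18  17^9=27  17^10=25  17^11=22
  17^12=2  17^13=3  17^14=20  17^15=30  17^16=14  17^17=21
  17^18=16  17^19=24  17^20=5  17^21=23
So 17^21 ≡ 23 (mod 31), giving x = 21.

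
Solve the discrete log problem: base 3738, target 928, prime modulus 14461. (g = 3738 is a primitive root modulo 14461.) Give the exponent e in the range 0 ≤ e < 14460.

10734

Baby-step giant-step with m = ceil(sqrt(14460)) = 121.
Baby table (3738^j mod 14461 for j=0..120):
  0:1  1:3738  2:3318  3:9607  4:4303  5:3982  6:4347  7:9383
  8:5729  9:12722  10:7068  11:14398  12:10343  13:7881  14:2121  15:3670
  16:9432  17:898  18:1772  19:598  20:8330  21:3007  22:3969  23:13597
  24:9632  25:10987  26:166  27:13146  28:1270  29:4052  30:5709  31:10267
  32:13013  33:10251  34:11049  35:546  36:1947  37:4003  38:10540  39:6756
  40:5022  41:1858  42:3924  43:4458  44:4932  45:12502  46:8985  47:7488
  48:8109  49:1186  50:8202  51:1756  52:13095  53:13086  54:8366  55:7426
  56:7729  57:12385  58:5469  59:9729  60:12048  61:3870  62:5060  63:13753
  64:14320  65:7999  66:9375  67:4747  68:639  69:2517  70:8896  71:7409
  72:2027  73:13823  74:1221  75:8883  76:2198  77:2276  78:4620  79:3126
  80:500  81:3531  82:10446  83:2448  84:11272  85:9843  86:4350  87:6136
  88:1222  89:12621  90:5516  91:11883  92:8923  93:7108  94:4847  95:12914
  96:1714  97:709  98:3879  99:9780  100:232  101:14017  102:3343  103:1830
  104:487  105:12781  106:10695  107:7706  108:13177  109:1460  110:5683  111:14306
  112:13511  113:6306  114:398  115:12702  116:4613  117:5882  118:6196  119:8587
  120:9247
Giant step factor: 3738^(-121) ≡ 2395 (mod 14461).
Scan 928·2395^i mod 14461 for i = 0, 1, …:
  i=0: 928   i=1: 10027   i=2: 9405   i=3: 9198
  i=4: 5107   i=5: 11720   i=6: 599   i=7: 2966
  i=8: 3219   i=9: 1792     …   i=87: 9089
  i=88: 4350
Match at i=88, j=86: e = 88·121 + 86 = 10734.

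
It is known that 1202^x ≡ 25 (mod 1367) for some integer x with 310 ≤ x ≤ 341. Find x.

Compute 1202^310 mod 1367 = 1058, then multiply by 1202 repeatedly:
  1202^310=1058  1202^311=406  1202^312=1360  1202^313=1155  1202^314=805
  1202^315=1141  1202^316=381  1202^317=17  1202^318=1296  1202^319=779
  1202^320=1330  1202^321=637  1202^322=154  1202^323=563  1202^324=61
  1202^325=871  1202^326=1187  1202^327=993  1202^328=195  1202^329=633
  1202^330=814  1202^331=1023  1202^332=713  1202^333=1284  1202^334=25
Found 25 at exponent 334.

334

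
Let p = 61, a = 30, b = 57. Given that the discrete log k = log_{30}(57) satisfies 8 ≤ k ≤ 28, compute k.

28

Compute 30^8 mod 61 = 56, then multiply by 30 repeatedly:
  30^8=56  30^9=33  30^10=14  30^11=54  30^12=34
  30^13=44  30^14=39  30^15=11  30^16=25  30^17=18
  30^18=52  30^19=35  30^20=13  30^21=24  30^22=49
  30^23=6  30^24=58  30^25=32  30^26=45  30^27=8
  30^28=57
Found 57 at exponent 28.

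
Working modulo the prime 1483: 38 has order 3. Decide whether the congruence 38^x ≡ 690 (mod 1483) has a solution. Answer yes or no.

no

690 ∈ ⟨38⟩ iff 690^3 ≡ 1 (mod 1483), since |⟨38⟩| = 3.
690^3 mod 1483 = 772.
Since 772 ≠ 1, 690 does not lie in the subgroup.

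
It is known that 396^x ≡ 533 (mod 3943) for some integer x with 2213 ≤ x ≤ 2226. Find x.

2217

Compute 396^2213 mod 3943 = 3085, then multiply by 396 repeatedly:
  396^2213=3085  396^2214=3273  396^2215=2804  396^2216=2401  396^2217=533
Found 533 at exponent 2217.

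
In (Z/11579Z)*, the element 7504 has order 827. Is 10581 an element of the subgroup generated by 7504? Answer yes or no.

10581 ∈ ⟨7504⟩ iff 10581^827 ≡ 1 (mod 11579), since |⟨7504⟩| = 827.
10581^827 mod 11579 = 9397.
Since 9397 ≠ 1, 10581 does not lie in the subgroup.

no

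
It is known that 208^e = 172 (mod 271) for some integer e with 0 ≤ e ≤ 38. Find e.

Compute 208^0 mod 271 = 1, then multiply by 208 repeatedly:
  208^0=1  208^1=208  208^2=175  208^3=86  208^4=2
  208^5=145  208^6=79  208^7=172
Found 172 at exponent 7.

7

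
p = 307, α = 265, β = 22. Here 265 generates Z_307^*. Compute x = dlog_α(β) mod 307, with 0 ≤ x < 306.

233

Baby-step giant-step with m = ceil(sqrt(306)) = 18.
Baby table (265^j mod 307 for j=0..17):
  0:1  1:265  2:229  3:206  4:251  5:203  6:70  7:130
  8:66  9:298  10:71  11:88  12:295  13:197  14:15  15:291
  16:58  17:20
Giant step factor: 265^(-18) ≡ 235 (mod 307).
Scan 22·235^i mod 307 for i = 0, 1, …:
  i=0: 22   i=1: 258   i=2: 151   i=3: 180
  i=4: 241   i=5: 147   i=6: 161   i=7: 74
  i=8: 198   i=9: 173   i=10: 131   i=11: 85
  i=12: 20
Match at i=12, j=17: x = 12·18 + 17 = 233.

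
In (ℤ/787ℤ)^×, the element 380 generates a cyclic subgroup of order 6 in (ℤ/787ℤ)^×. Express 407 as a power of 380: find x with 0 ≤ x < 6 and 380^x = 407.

Successive powers of 380 modulo 787:
  380^0=1  380^1=380  380^2=379  380^3=786  380^4=407
So 380^4 ≡ 407 (mod 787), giving x = 4.

4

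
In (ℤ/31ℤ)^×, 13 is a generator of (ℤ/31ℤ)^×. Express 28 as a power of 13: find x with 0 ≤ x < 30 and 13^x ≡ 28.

26

Successive powers of 13 modulo 31:
  13^0=1  13^1=13  13^2=14  13^3=27  13^4=10  13^5=6
  13^6=16  13^7=22  13^8=7  13^9=29  13^10=5  13^11=3
  13^12=8  13^13=11  13^14=19  13^15=30  13^16=18  13^17=17
  13^18=4  13^19=21  13^20=25  13^21=15  13^22=9  13^23=24
  13^24=2  13^25=26  13^26=28
So 13^26 ≡ 28 (mod 31), giving x = 26.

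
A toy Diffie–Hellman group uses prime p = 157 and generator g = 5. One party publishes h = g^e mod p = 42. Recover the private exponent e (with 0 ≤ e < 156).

58

Baby-step giant-step with m = ceil(sqrt(156)) = 13.
Baby table (5^j mod 157 for j=0..12):
  0:1  1:5  2:25  3:125  4:154  5:142  6:82  7:96
  8:9  9:45  10:68  11:26  12:130
Giant step factor: 5^(-13) ≡ 50 (mod 157).
Scan 42·50^i mod 157 for i = 0, 1, …:
  i=0: 42   i=1: 59   i=2: 124   i=3: 77
  i=4: 82
Match at i=4, j=6: e = 4·13 + 6 = 58.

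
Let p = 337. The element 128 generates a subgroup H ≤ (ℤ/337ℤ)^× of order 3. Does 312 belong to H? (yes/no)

no

⟨128⟩ has order 3; its elements mod 337 are {1, 128, 208}.
312 is not in this set.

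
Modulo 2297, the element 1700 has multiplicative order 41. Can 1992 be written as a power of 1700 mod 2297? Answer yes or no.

yes

1992 ∈ ⟨1700⟩ iff 1992^41 ≡ 1 (mod 2297), since |⟨1700⟩| = 41.
1992^41 mod 2297 = 1.
Since 1 = 1, 1992 lies in the subgroup.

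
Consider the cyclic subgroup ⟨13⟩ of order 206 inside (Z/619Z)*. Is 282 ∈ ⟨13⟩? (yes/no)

no

282 ∈ ⟨13⟩ iff 282^206 ≡ 1 (mod 619), since |⟨13⟩| = 206.
282^206 mod 619 = 366.
Since 366 ≠ 1, 282 does not lie in the subgroup.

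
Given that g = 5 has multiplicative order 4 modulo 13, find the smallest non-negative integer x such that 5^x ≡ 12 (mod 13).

Successive powers of 5 modulo 13:
  5^0=1  5^1=5  5^2=12
So 5^2 ≡ 12 (mod 13), giving x = 2.

2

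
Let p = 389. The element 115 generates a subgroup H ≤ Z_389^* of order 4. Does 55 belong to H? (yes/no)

no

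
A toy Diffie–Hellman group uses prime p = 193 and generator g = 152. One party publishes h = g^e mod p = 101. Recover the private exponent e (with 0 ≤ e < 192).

Baby-step giant-step with m = ceil(sqrt(192)) = 14.
Baby table (152^j mod 193 for j=0..13):
  0:1  1:152  2:137  3:173  4:48  5:155  6:14  7:5
  8:181  9:106  10:93  11:47  12:3  13:70
Giant step factor: 152^(-14) ≡ 139 (mod 193).
Scan 101·139^i mod 193 for i = 0, 1, …:
  i=0: 101   i=1: 143   i=2: 191   i=3: 108
  i=4: 151   i=5: 145   i=6: 83   i=7: 150
  i=8: 6   i=9: 62   i=10: 126   i=11: 144
  i=12: 137
Match at i=12, j=2: e = 12·14 + 2 = 170.

170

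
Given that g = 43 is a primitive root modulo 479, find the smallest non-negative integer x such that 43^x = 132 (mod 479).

Baby-step giant-step with m = ceil(sqrt(478)) = 22.
Baby table (43^j mod 479 for j=0..21):
  0:1  1:43  2:412  3:472  4:178  5:469  6:49  7:191
  8:70  9:136  10:100  11:468  12:6  13:258  14:77  15:437
  16:110  17:419  18:294  19:188  20:420  21:337
Giant step factor: 43^(-22) ≡ 384 (mod 479).
Scan 132·384^i mod 479 for i = 0, 1, …:
  i=0: 132   i=1: 393   i=2: 27   i=3: 309
  i=4: 343   i=5: 466   i=6: 277   i=7: 30
  i=8: 24   i=9: 115     …   i=14: 181
  i=15: 49
Match at i=15, j=6: x = 15·22 + 6 = 336.

336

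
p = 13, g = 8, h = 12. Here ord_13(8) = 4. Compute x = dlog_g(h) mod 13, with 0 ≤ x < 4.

Successive powers of 8 modulo 13:
  8^0=1  8^1=8  8^2=12
So 8^2 ≡ 12 (mod 13), giving x = 2.

2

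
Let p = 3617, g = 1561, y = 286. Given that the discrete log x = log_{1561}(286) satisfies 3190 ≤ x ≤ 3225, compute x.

3194

Compute 1561^3190 mod 3617 = 1066, then multiply by 1561 repeatedly:
  1561^3190=1066  1561^3191=206  1561^3192=3270  1561^3193=883  1561^3194=286
Found 286 at exponent 3194.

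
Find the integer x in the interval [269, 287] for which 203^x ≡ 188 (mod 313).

Compute 203^269 mod 313 = 46, then multiply by 203 repeatedly:
  203^269=46  203^270=261  203^271=86  203^272=243  203^273=188
Found 188 at exponent 273.

273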